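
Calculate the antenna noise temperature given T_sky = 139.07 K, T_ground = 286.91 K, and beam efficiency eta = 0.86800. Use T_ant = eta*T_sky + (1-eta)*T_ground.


T_ant = 0.86800 * 139.07 + (1 - 0.86800) * 286.91 = 158.6 K

158.6 K


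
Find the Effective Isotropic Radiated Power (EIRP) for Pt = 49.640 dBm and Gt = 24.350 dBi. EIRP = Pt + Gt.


EIRP = Pt + Gt = 49.640 + 24.350 = 73.99 dBm

73.99 dBm


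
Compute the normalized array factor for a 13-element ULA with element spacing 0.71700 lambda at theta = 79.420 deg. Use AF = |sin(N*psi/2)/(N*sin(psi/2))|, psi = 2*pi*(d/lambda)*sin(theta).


psi = 2*pi*0.71700*sin(79.420 deg) = 4.428456 rad
AF = |sin(13*4.428456/2) / (13*sin(4.428456/2))| = 0.04699

0.04699


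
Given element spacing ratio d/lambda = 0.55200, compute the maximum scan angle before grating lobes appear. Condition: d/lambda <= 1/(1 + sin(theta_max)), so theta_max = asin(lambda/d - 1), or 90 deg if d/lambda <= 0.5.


lambda/d - 1 = 1/0.55200 - 1 = 0.8115942
theta_max = asin(0.8115942) = 54.25 deg

54.25 deg


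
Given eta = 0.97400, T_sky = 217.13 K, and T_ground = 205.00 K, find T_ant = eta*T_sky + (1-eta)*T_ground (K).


T_ant = 0.97400 * 217.13 + (1 - 0.97400) * 205.00 = 216.8 K

216.8 K


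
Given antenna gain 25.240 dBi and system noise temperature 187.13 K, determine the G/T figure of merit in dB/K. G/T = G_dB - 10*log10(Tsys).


G/T = 25.240 - 10*log10(187.13) = 25.240 - 22.72143 = 2.519 dB/K

2.519 dB/K


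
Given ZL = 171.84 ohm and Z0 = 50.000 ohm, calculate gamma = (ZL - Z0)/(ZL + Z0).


gamma = (171.84 - 50.000) / (171.84 + 50.000) = 0.5492

0.5492


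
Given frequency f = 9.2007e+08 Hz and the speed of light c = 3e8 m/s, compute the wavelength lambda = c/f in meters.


lambda = c / f = 3.0000e+08 / 9.2007e+08 = 0.3261 m

0.3261 m


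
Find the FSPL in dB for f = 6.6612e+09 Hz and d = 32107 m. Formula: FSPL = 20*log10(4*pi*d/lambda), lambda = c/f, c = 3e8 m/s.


lambda = c / f = 3.0000e+08 / 6.6612e+09 = 0.04503693 m
FSPL = 20 * log10(4*pi*32107/0.04503693) = 139.0 dB

139.0 dB


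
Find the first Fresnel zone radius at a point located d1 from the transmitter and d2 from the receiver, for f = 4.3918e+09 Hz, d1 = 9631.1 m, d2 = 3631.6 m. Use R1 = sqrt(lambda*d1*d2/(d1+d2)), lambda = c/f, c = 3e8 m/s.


lambda = c / f = 3.0000e+08 / 4.3918e+09 = 0.06830912 m
R1 = sqrt(0.06830912 * 9631.1 * 3631.6 / (9631.1 + 3631.6)) = 13.42 m

13.42 m


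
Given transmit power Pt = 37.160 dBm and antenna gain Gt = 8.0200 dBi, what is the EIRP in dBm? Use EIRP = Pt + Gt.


EIRP = Pt + Gt = 37.160 + 8.0200 = 45.18 dBm

45.18 dBm


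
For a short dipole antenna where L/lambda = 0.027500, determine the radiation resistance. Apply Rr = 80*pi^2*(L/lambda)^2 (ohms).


Rr = 80 * pi^2 * (0.027500)^2 = 80 * 9.869604 * 7.562500e-04 = 0.5971 ohm

0.5971 ohm


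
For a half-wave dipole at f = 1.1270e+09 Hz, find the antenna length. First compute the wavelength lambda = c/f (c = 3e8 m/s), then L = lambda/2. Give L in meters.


lambda = c / f = 3.0000e+08 / 1.1270e+09 = 0.2661934 m
L = lambda / 2 = 0.2661934 / 2 = 0.1331 m

0.1331 m


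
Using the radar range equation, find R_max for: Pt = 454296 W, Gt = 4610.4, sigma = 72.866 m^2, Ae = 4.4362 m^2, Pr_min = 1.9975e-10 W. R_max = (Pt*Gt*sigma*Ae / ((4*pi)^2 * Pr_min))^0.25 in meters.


R^4 = 454296*4610.4*72.866*4.4362 / ((4*pi)^2 * 1.9975e-10) = 2.146382e+19
R_max = 2.146382e+19^0.25 = 68065 m

68065 m


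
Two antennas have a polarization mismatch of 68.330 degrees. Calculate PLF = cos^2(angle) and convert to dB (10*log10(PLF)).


PLF_linear = cos^2(68.330 deg) = 0.1363531
PLF_dB = 10 * log10(0.1363531) = -8.653 dB

-8.653 dB


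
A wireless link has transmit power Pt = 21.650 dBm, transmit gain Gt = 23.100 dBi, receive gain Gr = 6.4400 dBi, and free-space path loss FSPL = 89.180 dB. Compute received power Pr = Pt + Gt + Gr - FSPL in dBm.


Pr = 21.650 + 23.100 + 6.4400 - 89.180 = -37.99 dBm

-37.99 dBm


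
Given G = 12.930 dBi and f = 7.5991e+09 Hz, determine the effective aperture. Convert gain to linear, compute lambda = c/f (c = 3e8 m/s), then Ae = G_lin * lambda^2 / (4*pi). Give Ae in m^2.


lambda = c / f = 3.0000e+08 / 7.5991e+09 = 0.03947836 m
G_linear = 10^(12.930/10) = 19.63360
Ae = G_linear * lambda^2 / (4*pi) = 19.63360 * 0.03947836^2 / (4*pi) = 2.435e-03 m^2

2.435e-03 m^2


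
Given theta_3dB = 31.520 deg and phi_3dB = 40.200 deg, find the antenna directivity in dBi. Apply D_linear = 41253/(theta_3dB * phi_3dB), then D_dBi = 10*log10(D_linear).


D_linear = 41253 / (31.520 * 40.200) = 32.55692
D_dBi = 10 * log10(32.55692) = 15.13 dBi

15.13 dBi


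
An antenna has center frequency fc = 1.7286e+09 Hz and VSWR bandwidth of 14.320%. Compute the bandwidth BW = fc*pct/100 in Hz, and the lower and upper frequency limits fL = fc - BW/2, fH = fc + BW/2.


BW = 1.7286e+09 * 14.320/100 = 2.475355e+08 Hz
fL = 1.7286e+09 - 2.475355e+08/2 = 1.605e+09 Hz
fH = 1.7286e+09 + 2.475355e+08/2 = 1.852e+09 Hz

BW=2.475e+08 Hz, fL=1.605e+09 Hz, fH=1.852e+09 Hz


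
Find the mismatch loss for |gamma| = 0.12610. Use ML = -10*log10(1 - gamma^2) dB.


ML = -10 * log10(1 - 0.12610^2) = -10 * log10(0.98409879) = 0.06961 dB

0.06961 dB


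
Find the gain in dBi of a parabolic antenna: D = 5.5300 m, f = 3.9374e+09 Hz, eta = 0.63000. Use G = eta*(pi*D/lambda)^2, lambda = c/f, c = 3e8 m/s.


lambda = c / f = 3.0000e+08 / 3.9374e+09 = 0.07619241 m
G_linear = 0.63000 * (pi * 5.5300 / 0.07619241)^2 = 32754.21
G_dBi = 10 * log10(32754.21) = 45.15 dBi

45.15 dBi


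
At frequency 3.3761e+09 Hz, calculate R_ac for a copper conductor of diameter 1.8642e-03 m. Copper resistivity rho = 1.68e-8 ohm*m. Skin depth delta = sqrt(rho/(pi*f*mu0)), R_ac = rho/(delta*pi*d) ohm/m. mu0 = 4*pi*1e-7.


delta = sqrt(1.68e-8 / (pi * 3.3761e+09 * 4*pi*1e-7)) = 1.122709e-06 m
R_ac = 1.68e-8 / (1.122709e-06 * pi * 1.8642e-03) = 2.555 ohm/m

2.555 ohm/m


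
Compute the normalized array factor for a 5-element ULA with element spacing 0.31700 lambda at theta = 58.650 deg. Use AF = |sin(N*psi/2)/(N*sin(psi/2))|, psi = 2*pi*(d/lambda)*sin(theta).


psi = 2*pi*0.31700*sin(58.650 deg) = 1.700982 rad
AF = |sin(5*1.700982/2) / (5*sin(1.700982/2))| = 0.2384

0.2384


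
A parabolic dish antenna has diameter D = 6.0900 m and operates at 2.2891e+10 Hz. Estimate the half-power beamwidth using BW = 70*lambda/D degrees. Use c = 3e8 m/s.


lambda = c / f = 3.0000e+08 / 2.2891e+10 = 0.01310559 m
BW = 70 * 0.01310559 / 6.0900 = 0.1506 deg

0.1506 deg


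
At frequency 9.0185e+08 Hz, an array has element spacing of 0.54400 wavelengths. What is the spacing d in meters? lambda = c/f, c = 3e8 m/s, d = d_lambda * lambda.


lambda = c / f = 3.0000e+08 / 9.0185e+08 = 0.3326496 m
d = 0.54400 * 0.3326496 = 0.1810 m

0.1810 m


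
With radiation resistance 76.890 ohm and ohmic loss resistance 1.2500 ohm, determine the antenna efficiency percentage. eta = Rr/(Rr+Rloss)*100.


eta = 76.890 / (76.890 + 1.2500) * 100 = 98.40%

98.40%


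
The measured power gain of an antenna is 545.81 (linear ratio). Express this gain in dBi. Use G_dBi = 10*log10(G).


G_dBi = 10 * log10(545.81) = 27.37 dBi

27.37 dBi


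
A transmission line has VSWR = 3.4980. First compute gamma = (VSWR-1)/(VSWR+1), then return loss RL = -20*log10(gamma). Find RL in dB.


gamma = (3.4980 - 1) / (3.4980 + 1) = 0.5553579
RL = -20 * log10(0.5553579) = 5.109 dB

5.109 dB


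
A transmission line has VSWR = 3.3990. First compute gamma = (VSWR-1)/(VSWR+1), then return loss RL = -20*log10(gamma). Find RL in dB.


gamma = (3.3990 - 1) / (3.3990 + 1) = 0.5453512
RL = -20 * log10(0.5453512) = 5.266 dB

5.266 dB


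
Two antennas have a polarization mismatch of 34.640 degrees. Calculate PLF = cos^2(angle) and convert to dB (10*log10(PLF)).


PLF_linear = cos^2(34.640 deg) = 0.6769007
PLF_dB = 10 * log10(0.6769007) = -1.695 dB

-1.695 dB


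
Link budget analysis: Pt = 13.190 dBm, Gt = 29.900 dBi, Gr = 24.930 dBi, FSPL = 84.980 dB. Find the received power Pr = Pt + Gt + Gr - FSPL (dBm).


Pr = 13.190 + 29.900 + 24.930 - 84.980 = -16.96 dBm

-16.96 dBm


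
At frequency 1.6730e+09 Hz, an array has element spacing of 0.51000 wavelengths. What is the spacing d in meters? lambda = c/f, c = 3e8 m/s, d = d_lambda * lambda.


lambda = c / f = 3.0000e+08 / 1.6730e+09 = 0.1793186 m
d = 0.51000 * 0.1793186 = 0.09145 m

0.09145 m


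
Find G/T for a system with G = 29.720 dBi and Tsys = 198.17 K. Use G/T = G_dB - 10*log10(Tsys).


G/T = 29.720 - 10*log10(198.17) = 29.720 - 22.97038 = 6.750 dB/K

6.750 dB/K


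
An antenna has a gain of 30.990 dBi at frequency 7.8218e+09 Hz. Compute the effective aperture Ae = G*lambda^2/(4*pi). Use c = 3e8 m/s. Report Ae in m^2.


lambda = c / f = 3.0000e+08 / 7.8218e+09 = 0.03835434 m
G_linear = 10^(30.990/10) = 1256.030
Ae = G_linear * lambda^2 / (4*pi) = 1256.030 * 0.03835434^2 / (4*pi) = 0.1470 m^2

0.1470 m^2


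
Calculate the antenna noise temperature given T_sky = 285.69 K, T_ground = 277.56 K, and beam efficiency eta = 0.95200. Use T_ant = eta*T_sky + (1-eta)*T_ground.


T_ant = 0.95200 * 285.69 + (1 - 0.95200) * 277.56 = 285.3 K

285.3 K


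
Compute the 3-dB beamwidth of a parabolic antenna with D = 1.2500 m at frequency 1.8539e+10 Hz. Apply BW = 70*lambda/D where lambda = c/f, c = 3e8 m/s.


lambda = c / f = 3.0000e+08 / 1.8539e+10 = 0.01618210 m
BW = 70 * 0.01618210 / 1.2500 = 0.9062 deg

0.9062 deg


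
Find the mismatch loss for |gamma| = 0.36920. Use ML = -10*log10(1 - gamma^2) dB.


ML = -10 * log10(1 - 0.36920^2) = -10 * log10(0.86369136) = 0.6364 dB

0.6364 dB


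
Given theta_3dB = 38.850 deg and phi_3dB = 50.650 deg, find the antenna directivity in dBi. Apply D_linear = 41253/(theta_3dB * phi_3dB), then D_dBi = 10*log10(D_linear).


D_linear = 41253 / (38.850 * 50.650) = 20.96453
D_dBi = 10 * log10(20.96453) = 13.21 dBi

13.21 dBi


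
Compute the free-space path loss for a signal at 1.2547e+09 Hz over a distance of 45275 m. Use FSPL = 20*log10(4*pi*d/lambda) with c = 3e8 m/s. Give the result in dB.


lambda = c / f = 3.0000e+08 / 1.2547e+09 = 0.2391010 m
FSPL = 20 * log10(4*pi*45275/0.2391010) = 127.5 dB

127.5 dB


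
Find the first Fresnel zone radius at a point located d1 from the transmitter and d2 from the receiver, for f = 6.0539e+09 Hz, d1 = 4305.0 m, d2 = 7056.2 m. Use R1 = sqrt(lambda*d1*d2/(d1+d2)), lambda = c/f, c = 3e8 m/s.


lambda = c / f = 3.0000e+08 / 6.0539e+09 = 0.04955483 m
R1 = sqrt(0.04955483 * 4305.0 * 7056.2 / (4305.0 + 7056.2)) = 11.51 m

11.51 m


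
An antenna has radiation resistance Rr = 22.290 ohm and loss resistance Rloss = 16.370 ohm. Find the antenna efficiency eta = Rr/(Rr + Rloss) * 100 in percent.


eta = 22.290 / (22.290 + 16.370) * 100 = 57.66%

57.66%


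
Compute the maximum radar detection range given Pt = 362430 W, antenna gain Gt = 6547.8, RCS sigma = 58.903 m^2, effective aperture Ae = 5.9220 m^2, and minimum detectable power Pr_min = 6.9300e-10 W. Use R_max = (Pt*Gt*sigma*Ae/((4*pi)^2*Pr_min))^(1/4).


R^4 = 362430*6547.8*58.903*5.9220 / ((4*pi)^2 * 6.9300e-10) = 7.564364e+18
R_max = 7.564364e+18^0.25 = 52444 m

52444 m


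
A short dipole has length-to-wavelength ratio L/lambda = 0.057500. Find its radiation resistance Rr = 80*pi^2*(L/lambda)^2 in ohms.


Rr = 80 * pi^2 * (0.057500)^2 = 80 * 9.869604 * 3.306250e-03 = 2.611 ohm

2.611 ohm


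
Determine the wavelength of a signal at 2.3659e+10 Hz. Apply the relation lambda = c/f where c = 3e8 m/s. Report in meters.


lambda = c / f = 3.0000e+08 / 2.3659e+10 = 0.01268 m

0.01268 m


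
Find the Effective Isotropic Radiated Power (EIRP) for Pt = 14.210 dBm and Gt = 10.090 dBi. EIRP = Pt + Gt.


EIRP = Pt + Gt = 14.210 + 10.090 = 24.30 dBm

24.30 dBm


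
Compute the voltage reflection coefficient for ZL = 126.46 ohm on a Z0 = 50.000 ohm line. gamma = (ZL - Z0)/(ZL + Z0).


gamma = (126.46 - 50.000) / (126.46 + 50.000) = 0.4333

0.4333


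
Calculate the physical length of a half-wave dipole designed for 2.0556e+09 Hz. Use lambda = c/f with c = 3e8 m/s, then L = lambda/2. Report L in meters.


lambda = c / f = 3.0000e+08 / 2.0556e+09 = 0.1459428 m
L = lambda / 2 = 0.1459428 / 2 = 0.07297 m

0.07297 m


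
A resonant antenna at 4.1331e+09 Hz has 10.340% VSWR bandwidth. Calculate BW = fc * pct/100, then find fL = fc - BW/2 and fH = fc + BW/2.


BW = 4.1331e+09 * 10.340/100 = 4.273625e+08 Hz
fL = 4.1331e+09 - 4.273625e+08/2 = 3.919e+09 Hz
fH = 4.1331e+09 + 4.273625e+08/2 = 4.347e+09 Hz

BW=4.274e+08 Hz, fL=3.919e+09 Hz, fH=4.347e+09 Hz


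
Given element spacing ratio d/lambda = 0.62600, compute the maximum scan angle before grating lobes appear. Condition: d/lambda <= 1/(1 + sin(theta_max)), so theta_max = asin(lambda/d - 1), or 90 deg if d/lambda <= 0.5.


lambda/d - 1 = 1/0.62600 - 1 = 0.5974441
theta_max = asin(0.5974441) = 36.69 deg

36.69 deg


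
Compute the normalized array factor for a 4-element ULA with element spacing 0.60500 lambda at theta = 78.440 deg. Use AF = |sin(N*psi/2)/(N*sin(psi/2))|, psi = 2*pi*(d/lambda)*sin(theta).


psi = 2*pi*0.60500*sin(78.440 deg) = 3.724219 rad
AF = |sin(4*3.724219/2) / (4*sin(3.724219/2))| = 0.2398

0.2398


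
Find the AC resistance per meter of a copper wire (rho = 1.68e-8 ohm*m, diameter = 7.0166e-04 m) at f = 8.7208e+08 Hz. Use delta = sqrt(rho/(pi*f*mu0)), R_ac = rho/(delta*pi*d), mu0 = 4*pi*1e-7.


delta = sqrt(1.68e-8 / (pi * 8.7208e+08 * 4*pi*1e-7)) = 2.209005e-06 m
R_ac = 1.68e-8 / (2.209005e-06 * pi * 7.0166e-04) = 3.450 ohm/m

3.450 ohm/m


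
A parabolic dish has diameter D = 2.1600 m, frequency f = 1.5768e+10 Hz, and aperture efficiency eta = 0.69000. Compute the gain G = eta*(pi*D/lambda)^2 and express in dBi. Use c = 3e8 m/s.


lambda = c / f = 3.0000e+08 / 1.5768e+10 = 0.01902588 m
G_linear = 0.69000 * (pi * 2.1600 / 0.01902588)^2 = 87774.19
G_dBi = 10 * log10(87774.19) = 49.43 dBi

49.43 dBi


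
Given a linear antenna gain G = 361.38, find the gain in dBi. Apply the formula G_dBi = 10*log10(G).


G_dBi = 10 * log10(361.38) = 25.58 dBi

25.58 dBi


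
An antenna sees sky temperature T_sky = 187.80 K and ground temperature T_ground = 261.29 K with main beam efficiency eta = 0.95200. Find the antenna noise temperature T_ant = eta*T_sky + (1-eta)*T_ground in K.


T_ant = 0.95200 * 187.80 + (1 - 0.95200) * 261.29 = 191.3 K

191.3 K


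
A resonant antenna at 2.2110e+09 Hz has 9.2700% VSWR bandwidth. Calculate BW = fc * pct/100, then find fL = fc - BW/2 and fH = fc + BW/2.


BW = 2.2110e+09 * 9.2700/100 = 2.049597e+08 Hz
fL = 2.2110e+09 - 2.049597e+08/2 = 2.109e+09 Hz
fH = 2.2110e+09 + 2.049597e+08/2 = 2.313e+09 Hz

BW=2.050e+08 Hz, fL=2.109e+09 Hz, fH=2.313e+09 Hz


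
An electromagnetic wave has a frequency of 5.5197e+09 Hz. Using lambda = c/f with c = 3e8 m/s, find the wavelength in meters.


lambda = c / f = 3.0000e+08 / 5.5197e+09 = 0.05435 m

0.05435 m


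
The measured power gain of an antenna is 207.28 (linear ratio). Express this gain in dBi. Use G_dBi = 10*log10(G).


G_dBi = 10 * log10(207.28) = 23.17 dBi

23.17 dBi


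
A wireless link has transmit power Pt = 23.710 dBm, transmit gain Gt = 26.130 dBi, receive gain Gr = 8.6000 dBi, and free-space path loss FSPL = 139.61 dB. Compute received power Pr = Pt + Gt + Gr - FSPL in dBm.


Pr = 23.710 + 26.130 + 8.6000 - 139.61 = -81.17 dBm

-81.17 dBm


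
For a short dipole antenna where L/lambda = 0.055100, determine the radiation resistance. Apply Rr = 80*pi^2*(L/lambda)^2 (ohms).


Rr = 80 * pi^2 * (0.055100)^2 = 80 * 9.869604 * 3.036010e-03 = 2.397 ohm

2.397 ohm


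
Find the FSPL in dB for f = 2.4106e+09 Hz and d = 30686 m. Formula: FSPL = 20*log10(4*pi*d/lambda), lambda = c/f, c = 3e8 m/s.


lambda = c / f = 3.0000e+08 / 2.4106e+09 = 0.1244503 m
FSPL = 20 * log10(4*pi*30686/0.1244503) = 129.8 dB

129.8 dB


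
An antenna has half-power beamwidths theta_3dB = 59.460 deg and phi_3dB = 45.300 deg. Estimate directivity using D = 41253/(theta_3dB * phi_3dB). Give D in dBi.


D_linear = 41253 / (59.460 * 45.300) = 15.31554
D_dBi = 10 * log10(15.31554) = 11.85 dBi

11.85 dBi


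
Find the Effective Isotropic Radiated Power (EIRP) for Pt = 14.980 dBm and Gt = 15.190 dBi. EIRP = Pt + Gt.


EIRP = Pt + Gt = 14.980 + 15.190 = 30.17 dBm

30.17 dBm


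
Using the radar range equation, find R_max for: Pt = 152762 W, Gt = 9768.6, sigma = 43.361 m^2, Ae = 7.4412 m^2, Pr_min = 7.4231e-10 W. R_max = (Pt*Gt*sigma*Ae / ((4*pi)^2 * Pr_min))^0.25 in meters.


R^4 = 152762*9768.6*43.361*7.4412 / ((4*pi)^2 * 7.4231e-10) = 4.107569e+18
R_max = 4.107569e+18^0.25 = 45019 m

45019 m


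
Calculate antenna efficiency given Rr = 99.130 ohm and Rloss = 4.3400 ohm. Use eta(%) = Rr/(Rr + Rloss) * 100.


eta = 99.130 / (99.130 + 4.3400) * 100 = 95.81%

95.81%


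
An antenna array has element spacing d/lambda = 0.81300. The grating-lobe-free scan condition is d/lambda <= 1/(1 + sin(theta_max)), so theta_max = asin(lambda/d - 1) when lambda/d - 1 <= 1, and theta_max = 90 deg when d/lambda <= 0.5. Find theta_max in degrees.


lambda/d - 1 = 1/0.81300 - 1 = 0.2300123
theta_max = asin(0.2300123) = 13.30 deg

13.30 deg


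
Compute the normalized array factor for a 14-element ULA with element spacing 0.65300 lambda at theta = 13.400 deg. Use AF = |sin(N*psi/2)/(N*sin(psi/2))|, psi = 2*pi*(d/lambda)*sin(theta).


psi = 2*pi*0.65300*sin(13.400 deg) = 0.9508431 rad
AF = |sin(14*0.9508431/2) / (14*sin(0.9508431/2))| = 0.05683

0.05683


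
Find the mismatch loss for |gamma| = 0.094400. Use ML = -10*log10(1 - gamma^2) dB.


ML = -10 * log10(1 - 0.094400^2) = -10 * log10(0.99108864) = 0.03888 dB

0.03888 dB


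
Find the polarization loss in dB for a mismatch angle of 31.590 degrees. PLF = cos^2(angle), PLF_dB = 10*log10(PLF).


PLF_linear = cos^2(31.590 deg) = 0.7255945
PLF_dB = 10 * log10(0.7255945) = -1.393 dB

-1.393 dB


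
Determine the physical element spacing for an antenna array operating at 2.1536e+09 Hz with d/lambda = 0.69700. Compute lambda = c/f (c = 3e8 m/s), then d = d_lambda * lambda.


lambda = c / f = 3.0000e+08 / 2.1536e+09 = 0.1393016 m
d = 0.69700 * 0.1393016 = 0.09709 m

0.09709 m


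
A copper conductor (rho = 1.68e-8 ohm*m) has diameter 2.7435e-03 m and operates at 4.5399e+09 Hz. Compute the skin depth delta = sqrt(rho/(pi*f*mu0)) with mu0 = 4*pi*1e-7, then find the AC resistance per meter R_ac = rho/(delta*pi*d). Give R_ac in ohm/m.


delta = sqrt(1.68e-8 / (pi * 4.5399e+09 * 4*pi*1e-7)) = 9.681700e-07 m
R_ac = 1.68e-8 / (9.681700e-07 * pi * 2.7435e-03) = 2.013 ohm/m

2.013 ohm/m


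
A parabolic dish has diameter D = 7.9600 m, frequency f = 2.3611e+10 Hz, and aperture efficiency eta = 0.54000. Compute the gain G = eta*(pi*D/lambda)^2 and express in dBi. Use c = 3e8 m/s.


lambda = c / f = 3.0000e+08 / 2.3611e+10 = 0.01270594 m
G_linear = 0.54000 * (pi * 7.9600 / 0.01270594)^2 = 2.091732e+06
G_dBi = 10 * log10(2.091732e+06) = 63.21 dBi

63.21 dBi


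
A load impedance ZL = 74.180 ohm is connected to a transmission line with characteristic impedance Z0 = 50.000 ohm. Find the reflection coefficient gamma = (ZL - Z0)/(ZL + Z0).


gamma = (74.180 - 50.000) / (74.180 + 50.000) = 0.1947

0.1947


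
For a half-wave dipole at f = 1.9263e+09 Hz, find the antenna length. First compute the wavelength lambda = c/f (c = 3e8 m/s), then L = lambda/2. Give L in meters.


lambda = c / f = 3.0000e+08 / 1.9263e+09 = 0.1557390 m
L = lambda / 2 = 0.1557390 / 2 = 0.07787 m

0.07787 m


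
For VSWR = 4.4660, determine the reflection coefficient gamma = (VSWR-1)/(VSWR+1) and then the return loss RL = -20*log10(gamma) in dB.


gamma = (4.4660 - 1) / (4.4660 + 1) = 0.6341017
RL = -20 * log10(0.6341017) = 3.957 dB

3.957 dB


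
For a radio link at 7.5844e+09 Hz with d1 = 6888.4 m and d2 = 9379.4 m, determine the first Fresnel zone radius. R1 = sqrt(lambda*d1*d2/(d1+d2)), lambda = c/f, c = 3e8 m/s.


lambda = c / f = 3.0000e+08 / 7.5844e+09 = 0.03955488 m
R1 = sqrt(0.03955488 * 6888.4 * 9379.4 / (6888.4 + 9379.4)) = 12.53 m

12.53 m


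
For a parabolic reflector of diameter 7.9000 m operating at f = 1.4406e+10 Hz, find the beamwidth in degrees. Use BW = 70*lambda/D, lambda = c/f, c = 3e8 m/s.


lambda = c / f = 3.0000e+08 / 1.4406e+10 = 0.02082466 m
BW = 70 * 0.02082466 / 7.9000 = 0.1845 deg

0.1845 deg


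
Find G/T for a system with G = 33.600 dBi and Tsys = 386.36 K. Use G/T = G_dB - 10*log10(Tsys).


G/T = 33.600 - 10*log10(386.36) = 33.600 - 25.86992 = 7.730 dB/K

7.730 dB/K


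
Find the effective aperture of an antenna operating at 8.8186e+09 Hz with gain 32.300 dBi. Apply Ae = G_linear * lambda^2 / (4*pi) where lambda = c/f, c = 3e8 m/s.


lambda = c / f = 3.0000e+08 / 8.8186e+09 = 0.03401901 m
G_linear = 10^(32.300/10) = 1698.244
Ae = G_linear * lambda^2 / (4*pi) = 1698.244 * 0.03401901^2 / (4*pi) = 0.1564 m^2

0.1564 m^2


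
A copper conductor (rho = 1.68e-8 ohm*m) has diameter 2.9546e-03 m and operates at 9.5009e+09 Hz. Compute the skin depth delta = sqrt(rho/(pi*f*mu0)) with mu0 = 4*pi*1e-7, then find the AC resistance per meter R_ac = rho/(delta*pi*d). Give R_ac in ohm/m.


delta = sqrt(1.68e-8 / (pi * 9.5009e+09 * 4*pi*1e-7)) = 6.692562e-07 m
R_ac = 1.68e-8 / (6.692562e-07 * pi * 2.9546e-03) = 2.704 ohm/m

2.704 ohm/m


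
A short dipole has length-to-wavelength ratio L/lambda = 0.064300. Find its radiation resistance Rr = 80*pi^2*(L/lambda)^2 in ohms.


Rr = 80 * pi^2 * (0.064300)^2 = 80 * 9.869604 * 4.134490e-03 = 3.264 ohm

3.264 ohm


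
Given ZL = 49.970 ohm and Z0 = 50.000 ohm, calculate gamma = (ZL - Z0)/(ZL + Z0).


gamma = (49.970 - 50.000) / (49.970 + 50.000) = -3.001e-04

-3.001e-04


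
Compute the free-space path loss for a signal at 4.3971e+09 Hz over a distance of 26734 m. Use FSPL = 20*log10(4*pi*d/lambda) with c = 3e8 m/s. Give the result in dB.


lambda = c / f = 3.0000e+08 / 4.3971e+09 = 0.06822679 m
FSPL = 20 * log10(4*pi*26734/0.06822679) = 133.8 dB

133.8 dB


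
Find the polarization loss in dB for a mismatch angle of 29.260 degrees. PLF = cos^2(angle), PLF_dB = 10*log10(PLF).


PLF_linear = cos^2(29.260 deg) = 0.7611005
PLF_dB = 10 * log10(0.7611005) = -1.186 dB

-1.186 dB


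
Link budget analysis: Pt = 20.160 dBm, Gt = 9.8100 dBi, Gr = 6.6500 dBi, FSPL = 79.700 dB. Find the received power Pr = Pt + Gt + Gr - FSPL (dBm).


Pr = 20.160 + 9.8100 + 6.6500 - 79.700 = -43.08 dBm

-43.08 dBm


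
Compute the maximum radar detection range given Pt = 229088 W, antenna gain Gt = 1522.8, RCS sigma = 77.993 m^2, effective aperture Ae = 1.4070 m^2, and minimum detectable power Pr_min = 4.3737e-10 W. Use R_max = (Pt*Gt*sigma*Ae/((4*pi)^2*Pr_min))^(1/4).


R^4 = 229088*1522.8*77.993*1.4070 / ((4*pi)^2 * 4.3737e-10) = 5.542762e+17
R_max = 5.542762e+17^0.25 = 27285 m

27285 m


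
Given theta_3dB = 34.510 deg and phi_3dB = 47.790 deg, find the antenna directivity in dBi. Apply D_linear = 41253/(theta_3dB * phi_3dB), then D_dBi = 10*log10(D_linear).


D_linear = 41253 / (34.510 * 47.790) = 25.01345
D_dBi = 10 * log10(25.01345) = 13.98 dBi

13.98 dBi


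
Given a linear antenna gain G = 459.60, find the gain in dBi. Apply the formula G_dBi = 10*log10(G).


G_dBi = 10 * log10(459.60) = 26.62 dBi

26.62 dBi


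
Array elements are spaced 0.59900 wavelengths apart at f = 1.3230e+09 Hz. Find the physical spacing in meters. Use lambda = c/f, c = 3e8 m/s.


lambda = c / f = 3.0000e+08 / 1.3230e+09 = 0.2267574 m
d = 0.59900 * 0.2267574 = 0.1358 m

0.1358 m


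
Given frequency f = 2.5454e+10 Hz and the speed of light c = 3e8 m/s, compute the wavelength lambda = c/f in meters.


lambda = c / f = 3.0000e+08 / 2.5454e+10 = 0.01179 m

0.01179 m


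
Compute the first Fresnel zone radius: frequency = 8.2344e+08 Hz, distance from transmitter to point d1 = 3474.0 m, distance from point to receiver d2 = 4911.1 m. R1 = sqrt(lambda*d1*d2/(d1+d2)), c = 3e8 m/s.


lambda = c / f = 3.0000e+08 / 8.2344e+08 = 0.3643253 m
R1 = sqrt(0.3643253 * 3474.0 * 4911.1 / (3474.0 + 4911.1)) = 27.23 m

27.23 m


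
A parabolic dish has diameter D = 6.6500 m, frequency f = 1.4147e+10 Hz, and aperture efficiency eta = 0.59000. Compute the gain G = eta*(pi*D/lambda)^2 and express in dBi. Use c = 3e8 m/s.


lambda = c / f = 3.0000e+08 / 1.4147e+10 = 0.02120591 m
G_linear = 0.59000 * (pi * 6.6500 / 0.02120591)^2 = 572639.4
G_dBi = 10 * log10(572639.4) = 57.58 dBi

57.58 dBi


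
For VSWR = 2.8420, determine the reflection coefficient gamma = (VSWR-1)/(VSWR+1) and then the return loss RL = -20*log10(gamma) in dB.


gamma = (2.8420 - 1) / (2.8420 + 1) = 0.4794378
RL = -20 * log10(0.4794378) = 6.385 dB

6.385 dB


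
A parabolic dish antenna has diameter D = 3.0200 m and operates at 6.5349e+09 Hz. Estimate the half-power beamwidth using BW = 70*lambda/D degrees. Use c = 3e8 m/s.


lambda = c / f = 3.0000e+08 / 6.5349e+09 = 0.04590736 m
BW = 70 * 0.04590736 / 3.0200 = 1.064 deg

1.064 deg


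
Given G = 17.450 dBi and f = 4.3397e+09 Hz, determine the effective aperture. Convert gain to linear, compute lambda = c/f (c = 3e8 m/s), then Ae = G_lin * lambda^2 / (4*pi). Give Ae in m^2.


lambda = c / f = 3.0000e+08 / 4.3397e+09 = 0.06912920 m
G_linear = 10^(17.450/10) = 55.59043
Ae = G_linear * lambda^2 / (4*pi) = 55.59043 * 0.06912920^2 / (4*pi) = 0.02114 m^2

0.02114 m^2


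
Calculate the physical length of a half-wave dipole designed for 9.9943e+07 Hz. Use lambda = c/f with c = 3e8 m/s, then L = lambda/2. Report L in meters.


lambda = c / f = 3.0000e+08 / 9.9943e+07 = 3.001711 m
L = lambda / 2 = 3.001711 / 2 = 1.501 m

1.501 m


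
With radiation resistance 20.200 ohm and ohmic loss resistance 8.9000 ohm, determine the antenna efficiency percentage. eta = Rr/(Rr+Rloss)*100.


eta = 20.200 / (20.200 + 8.9000) * 100 = 69.42%

69.42%


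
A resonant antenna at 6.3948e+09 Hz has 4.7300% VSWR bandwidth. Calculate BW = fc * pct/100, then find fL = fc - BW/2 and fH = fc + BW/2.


BW = 6.3948e+09 * 4.7300/100 = 3.024740e+08 Hz
fL = 6.3948e+09 - 3.024740e+08/2 = 6.244e+09 Hz
fH = 6.3948e+09 + 3.024740e+08/2 = 6.546e+09 Hz

BW=3.025e+08 Hz, fL=6.244e+09 Hz, fH=6.546e+09 Hz


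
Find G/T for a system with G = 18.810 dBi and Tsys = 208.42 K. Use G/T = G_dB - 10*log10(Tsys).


G/T = 18.810 - 10*log10(208.42) = 18.810 - 23.18939 = -4.379 dB/K

-4.379 dB/K


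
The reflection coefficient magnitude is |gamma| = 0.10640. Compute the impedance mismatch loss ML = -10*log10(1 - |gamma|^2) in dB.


ML = -10 * log10(1 - 0.10640^2) = -10 * log10(0.98867904) = 0.04945 dB

0.04945 dB


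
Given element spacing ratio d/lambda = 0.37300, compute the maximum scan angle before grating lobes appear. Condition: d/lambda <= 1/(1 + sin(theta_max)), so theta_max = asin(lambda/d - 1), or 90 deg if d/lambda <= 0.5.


lambda/d - 1 = 1/0.37300 - 1 = 1.680965 >= 1
d/lambda <= 0.5, so the array can scan to endfire without grating lobes: theta_max = 90 deg

90 deg


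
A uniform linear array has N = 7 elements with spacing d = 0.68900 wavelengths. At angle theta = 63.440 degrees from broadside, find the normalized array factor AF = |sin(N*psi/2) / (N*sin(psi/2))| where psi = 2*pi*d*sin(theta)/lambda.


psi = 2*pi*0.68900*sin(63.440 deg) = 3.872249 rad
AF = |sin(7*3.872249/2) / (7*sin(3.872249/2))| = 0.1276

0.1276


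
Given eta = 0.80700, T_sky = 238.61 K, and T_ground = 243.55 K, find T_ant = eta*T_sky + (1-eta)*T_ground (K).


T_ant = 0.80700 * 238.61 + (1 - 0.80700) * 243.55 = 239.6 K

239.6 K


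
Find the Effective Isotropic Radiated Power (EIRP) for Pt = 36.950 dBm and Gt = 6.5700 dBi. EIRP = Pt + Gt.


EIRP = Pt + Gt = 36.950 + 6.5700 = 43.52 dBm

43.52 dBm


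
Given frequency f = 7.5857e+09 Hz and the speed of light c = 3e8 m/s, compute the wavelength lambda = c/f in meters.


lambda = c / f = 3.0000e+08 / 7.5857e+09 = 0.03955 m

0.03955 m


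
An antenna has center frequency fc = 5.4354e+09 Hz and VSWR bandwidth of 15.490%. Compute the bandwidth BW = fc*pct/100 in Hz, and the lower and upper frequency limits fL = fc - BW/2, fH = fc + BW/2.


BW = 5.4354e+09 * 15.490/100 = 8.419435e+08 Hz
fL = 5.4354e+09 - 8.419435e+08/2 = 5.014e+09 Hz
fH = 5.4354e+09 + 8.419435e+08/2 = 5.856e+09 Hz

BW=8.419e+08 Hz, fL=5.014e+09 Hz, fH=5.856e+09 Hz


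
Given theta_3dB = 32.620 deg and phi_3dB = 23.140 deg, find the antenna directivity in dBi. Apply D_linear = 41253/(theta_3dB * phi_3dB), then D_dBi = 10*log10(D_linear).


D_linear = 41253 / (32.620 * 23.140) = 54.65227
D_dBi = 10 * log10(54.65227) = 17.38 dBi

17.38 dBi


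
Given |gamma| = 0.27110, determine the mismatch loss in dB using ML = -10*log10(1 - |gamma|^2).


ML = -10 * log10(1 - 0.27110^2) = -10 * log10(0.92650479) = 0.3315 dB

0.3315 dB


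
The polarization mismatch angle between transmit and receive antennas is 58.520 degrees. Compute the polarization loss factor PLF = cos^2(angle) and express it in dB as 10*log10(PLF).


PLF_linear = cos^2(58.520 deg) = 0.2726938
PLF_dB = 10 * log10(0.2726938) = -5.643 dB

-5.643 dB


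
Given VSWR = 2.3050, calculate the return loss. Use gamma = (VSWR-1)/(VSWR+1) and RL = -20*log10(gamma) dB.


gamma = (2.3050 - 1) / (2.3050 + 1) = 0.3948563
RL = -20 * log10(0.3948563) = 8.071 dB

8.071 dB


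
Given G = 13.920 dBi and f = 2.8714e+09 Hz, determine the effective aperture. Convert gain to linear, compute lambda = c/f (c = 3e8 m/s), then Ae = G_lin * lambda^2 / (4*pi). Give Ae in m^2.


lambda = c / f = 3.0000e+08 / 2.8714e+09 = 0.1044787 m
G_linear = 10^(13.920/10) = 24.66039
Ae = G_linear * lambda^2 / (4*pi) = 24.66039 * 0.1044787^2 / (4*pi) = 0.02142 m^2

0.02142 m^2


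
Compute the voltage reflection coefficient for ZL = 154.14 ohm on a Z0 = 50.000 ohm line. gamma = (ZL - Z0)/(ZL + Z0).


gamma = (154.14 - 50.000) / (154.14 + 50.000) = 0.5101

0.5101


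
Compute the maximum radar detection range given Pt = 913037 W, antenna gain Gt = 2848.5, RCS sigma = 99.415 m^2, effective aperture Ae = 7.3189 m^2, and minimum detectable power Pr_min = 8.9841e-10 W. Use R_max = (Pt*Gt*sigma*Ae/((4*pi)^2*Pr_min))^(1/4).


R^4 = 913037*2848.5*99.415*7.3189 / ((4*pi)^2 * 8.9841e-10) = 1.333853e+19
R_max = 1.333853e+19^0.25 = 60433 m

60433 m


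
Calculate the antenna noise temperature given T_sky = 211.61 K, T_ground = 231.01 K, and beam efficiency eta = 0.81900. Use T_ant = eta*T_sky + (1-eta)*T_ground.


T_ant = 0.81900 * 211.61 + (1 - 0.81900) * 231.01 = 215.1 K

215.1 K


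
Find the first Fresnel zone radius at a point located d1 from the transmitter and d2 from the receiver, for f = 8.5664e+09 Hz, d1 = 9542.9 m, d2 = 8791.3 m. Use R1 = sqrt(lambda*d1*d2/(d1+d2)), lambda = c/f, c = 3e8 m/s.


lambda = c / f = 3.0000e+08 / 8.5664e+09 = 0.03502055 m
R1 = sqrt(0.03502055 * 9542.9 * 8791.3 / (9542.9 + 8791.3)) = 12.66 m

12.66 m


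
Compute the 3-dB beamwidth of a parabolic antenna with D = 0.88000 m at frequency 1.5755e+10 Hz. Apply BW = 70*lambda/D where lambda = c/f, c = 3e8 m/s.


lambda = c / f = 3.0000e+08 / 1.5755e+10 = 0.01904157 m
BW = 70 * 0.01904157 / 0.88000 = 1.515 deg

1.515 deg


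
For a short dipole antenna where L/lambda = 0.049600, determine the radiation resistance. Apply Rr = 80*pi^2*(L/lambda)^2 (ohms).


Rr = 80 * pi^2 * (0.049600)^2 = 80 * 9.869604 * 2.460160e-03 = 1.942 ohm

1.942 ohm


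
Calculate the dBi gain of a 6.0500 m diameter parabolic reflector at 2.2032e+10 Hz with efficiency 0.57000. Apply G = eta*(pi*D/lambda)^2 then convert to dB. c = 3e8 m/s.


lambda = c / f = 3.0000e+08 / 2.2032e+10 = 0.01361656 m
G_linear = 0.57000 * (pi * 6.0500 / 0.01361656)^2 = 1.110582e+06
G_dBi = 10 * log10(1.110582e+06) = 60.46 dBi

60.46 dBi


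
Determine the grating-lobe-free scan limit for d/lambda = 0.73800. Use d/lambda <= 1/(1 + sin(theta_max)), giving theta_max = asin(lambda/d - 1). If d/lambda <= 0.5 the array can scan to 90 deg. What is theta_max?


lambda/d - 1 = 1/0.73800 - 1 = 0.3550136
theta_max = asin(0.3550136) = 20.79 deg

20.79 deg


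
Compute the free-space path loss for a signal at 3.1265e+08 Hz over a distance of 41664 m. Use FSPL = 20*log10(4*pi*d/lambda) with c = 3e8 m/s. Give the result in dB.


lambda = c / f = 3.0000e+08 / 3.1265e+08 = 0.9595394 m
FSPL = 20 * log10(4*pi*41664/0.9595394) = 114.7 dB

114.7 dB


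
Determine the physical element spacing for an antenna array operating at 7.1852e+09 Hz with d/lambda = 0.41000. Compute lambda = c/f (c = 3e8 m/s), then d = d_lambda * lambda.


lambda = c / f = 3.0000e+08 / 7.1852e+09 = 0.04175249 m
d = 0.41000 * 0.04175249 = 0.01712 m

0.01712 m


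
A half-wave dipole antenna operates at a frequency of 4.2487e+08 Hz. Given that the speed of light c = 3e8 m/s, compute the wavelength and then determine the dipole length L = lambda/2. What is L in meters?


lambda = c / f = 3.0000e+08 / 4.2487e+08 = 0.7060983 m
L = lambda / 2 = 0.7060983 / 2 = 0.3530 m

0.3530 m


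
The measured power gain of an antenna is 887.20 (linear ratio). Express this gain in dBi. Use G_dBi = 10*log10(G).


G_dBi = 10 * log10(887.20) = 29.48 dBi

29.48 dBi


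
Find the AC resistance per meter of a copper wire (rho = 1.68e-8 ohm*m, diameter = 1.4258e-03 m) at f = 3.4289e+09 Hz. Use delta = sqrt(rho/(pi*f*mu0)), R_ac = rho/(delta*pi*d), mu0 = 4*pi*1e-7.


delta = sqrt(1.68e-8 / (pi * 3.4289e+09 * 4*pi*1e-7)) = 1.114031e-06 m
R_ac = 1.68e-8 / (1.114031e-06 * pi * 1.4258e-03) = 3.367 ohm/m

3.367 ohm/m


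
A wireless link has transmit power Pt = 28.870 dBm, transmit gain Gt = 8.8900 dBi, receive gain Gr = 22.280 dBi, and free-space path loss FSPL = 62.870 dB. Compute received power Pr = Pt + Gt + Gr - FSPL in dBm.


Pr = 28.870 + 8.8900 + 22.280 - 62.870 = -2.83 dBm

-2.83 dBm


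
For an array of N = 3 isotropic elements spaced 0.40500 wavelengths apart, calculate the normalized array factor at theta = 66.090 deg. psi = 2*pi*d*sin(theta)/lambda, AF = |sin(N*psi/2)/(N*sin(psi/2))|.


psi = 2*pi*0.40500*sin(66.090 deg) = 2.326313 rad
AF = |sin(3*2.326313/2) / (3*sin(2.326313/2))| = 0.1238

0.1238


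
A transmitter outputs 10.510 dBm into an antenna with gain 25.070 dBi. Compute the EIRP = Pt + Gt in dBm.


EIRP = Pt + Gt = 10.510 + 25.070 = 35.58 dBm

35.58 dBm


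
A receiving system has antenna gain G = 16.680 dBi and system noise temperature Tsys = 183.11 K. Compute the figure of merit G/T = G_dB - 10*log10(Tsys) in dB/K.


G/T = 16.680 - 10*log10(183.11) = 16.680 - 22.62712 = -5.947 dB/K

-5.947 dB/K


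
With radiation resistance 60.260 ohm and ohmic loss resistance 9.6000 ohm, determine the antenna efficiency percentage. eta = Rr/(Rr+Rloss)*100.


eta = 60.260 / (60.260 + 9.6000) * 100 = 86.26%

86.26%


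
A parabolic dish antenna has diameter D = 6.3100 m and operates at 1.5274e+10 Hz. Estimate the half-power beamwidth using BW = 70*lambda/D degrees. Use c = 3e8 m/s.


lambda = c / f = 3.0000e+08 / 1.5274e+10 = 0.01964122 m
BW = 70 * 0.01964122 / 6.3100 = 0.2179 deg

0.2179 deg


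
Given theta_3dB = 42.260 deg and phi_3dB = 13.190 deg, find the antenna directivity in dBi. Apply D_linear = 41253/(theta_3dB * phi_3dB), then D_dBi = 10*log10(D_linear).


D_linear = 41253 / (42.260 * 13.190) = 74.00844
D_dBi = 10 * log10(74.00844) = 18.69 dBi

18.69 dBi


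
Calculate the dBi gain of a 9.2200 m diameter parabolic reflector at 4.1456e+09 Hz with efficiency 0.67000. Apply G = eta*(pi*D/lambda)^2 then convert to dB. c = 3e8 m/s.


lambda = c / f = 3.0000e+08 / 4.1456e+09 = 0.07236588 m
G_linear = 0.67000 * (pi * 9.2200 / 0.07236588)^2 = 107341.8
G_dBi = 10 * log10(107341.8) = 50.31 dBi

50.31 dBi


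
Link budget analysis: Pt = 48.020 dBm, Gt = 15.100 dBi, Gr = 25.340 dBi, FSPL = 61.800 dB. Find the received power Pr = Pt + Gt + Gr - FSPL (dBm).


Pr = 48.020 + 15.100 + 25.340 - 61.800 = 26.66 dBm

26.66 dBm


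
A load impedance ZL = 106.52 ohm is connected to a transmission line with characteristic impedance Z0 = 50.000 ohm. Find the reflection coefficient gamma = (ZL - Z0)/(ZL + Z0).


gamma = (106.52 - 50.000) / (106.52 + 50.000) = 0.3611

0.3611


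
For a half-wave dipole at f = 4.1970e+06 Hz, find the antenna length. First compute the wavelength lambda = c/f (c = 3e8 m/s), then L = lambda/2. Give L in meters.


lambda = c / f = 3.0000e+08 / 4.1970e+06 = 71.47963 m
L = lambda / 2 = 71.47963 / 2 = 35.74 m

35.74 m


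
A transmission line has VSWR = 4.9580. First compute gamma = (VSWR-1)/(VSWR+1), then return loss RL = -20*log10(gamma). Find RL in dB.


gamma = (4.9580 - 1) / (4.9580 + 1) = 0.6643169
RL = -20 * log10(0.6643169) = 3.552 dB

3.552 dB


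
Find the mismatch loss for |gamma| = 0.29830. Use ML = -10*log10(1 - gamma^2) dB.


ML = -10 * log10(1 - 0.29830^2) = -10 * log10(0.91101711) = 0.4047 dB

0.4047 dB


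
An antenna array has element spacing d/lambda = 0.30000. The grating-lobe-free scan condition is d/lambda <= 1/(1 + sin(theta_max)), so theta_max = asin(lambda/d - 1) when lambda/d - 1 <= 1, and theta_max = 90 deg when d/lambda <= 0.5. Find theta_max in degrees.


lambda/d - 1 = 1/0.30000 - 1 = 2.333333 >= 1
d/lambda <= 0.5, so the array can scan to endfire without grating lobes: theta_max = 90 deg

90 deg


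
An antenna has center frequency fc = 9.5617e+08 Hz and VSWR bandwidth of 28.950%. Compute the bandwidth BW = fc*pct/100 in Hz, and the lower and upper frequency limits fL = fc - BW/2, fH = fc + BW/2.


BW = 9.5617e+08 * 28.950/100 = 2.768112e+08 Hz
fL = 9.5617e+08 - 2.768112e+08/2 = 8.178e+08 Hz
fH = 9.5617e+08 + 2.768112e+08/2 = 1.095e+09 Hz

BW=2.768e+08 Hz, fL=8.178e+08 Hz, fH=1.095e+09 Hz


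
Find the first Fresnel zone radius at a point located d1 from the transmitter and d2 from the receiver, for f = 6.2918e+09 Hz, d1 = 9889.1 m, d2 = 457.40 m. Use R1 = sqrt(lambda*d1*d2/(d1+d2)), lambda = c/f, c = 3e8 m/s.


lambda = c / f = 3.0000e+08 / 6.2918e+09 = 0.04768111 m
R1 = sqrt(0.04768111 * 9889.1 * 457.40 / (9889.1 + 457.40)) = 4.566 m

4.566 m


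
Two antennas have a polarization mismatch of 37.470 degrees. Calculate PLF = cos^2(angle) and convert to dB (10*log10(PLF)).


PLF_linear = cos^2(37.470 deg) = 0.6299152
PLF_dB = 10 * log10(0.6299152) = -2.007 dB

-2.007 dB


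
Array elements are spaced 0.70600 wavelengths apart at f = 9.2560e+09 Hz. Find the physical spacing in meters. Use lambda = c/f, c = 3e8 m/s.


lambda = c / f = 3.0000e+08 / 9.2560e+09 = 0.03241141 m
d = 0.70600 * 0.03241141 = 0.02288 m

0.02288 m


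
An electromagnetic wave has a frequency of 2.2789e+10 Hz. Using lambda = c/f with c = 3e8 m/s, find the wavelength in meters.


lambda = c / f = 3.0000e+08 / 2.2789e+10 = 0.01316 m

0.01316 m


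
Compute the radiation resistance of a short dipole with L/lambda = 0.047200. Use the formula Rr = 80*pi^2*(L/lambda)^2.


Rr = 80 * pi^2 * (0.047200)^2 = 80 * 9.869604 * 2.227840e-03 = 1.759 ohm

1.759 ohm


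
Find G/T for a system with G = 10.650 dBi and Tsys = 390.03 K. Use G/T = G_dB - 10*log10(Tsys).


G/T = 10.650 - 10*log10(390.03) = 10.650 - 25.91098 = -15.26 dB/K

-15.26 dB/K


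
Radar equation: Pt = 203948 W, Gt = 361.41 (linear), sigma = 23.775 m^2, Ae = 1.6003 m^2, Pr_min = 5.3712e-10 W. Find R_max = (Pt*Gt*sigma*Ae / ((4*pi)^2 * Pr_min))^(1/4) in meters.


R^4 = 203948*361.41*23.775*1.6003 / ((4*pi)^2 * 5.3712e-10) = 3.306363e+16
R_max = 3.306363e+16^0.25 = 13485 m

13485 m


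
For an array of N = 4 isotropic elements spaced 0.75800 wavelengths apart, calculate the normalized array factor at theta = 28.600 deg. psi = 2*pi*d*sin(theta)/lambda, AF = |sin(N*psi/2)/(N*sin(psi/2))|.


psi = 2*pi*0.75800*sin(28.600 deg) = 2.279844 rad
AF = |sin(4*2.279844/2) / (4*sin(2.279844/2))| = 0.2719

0.2719
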